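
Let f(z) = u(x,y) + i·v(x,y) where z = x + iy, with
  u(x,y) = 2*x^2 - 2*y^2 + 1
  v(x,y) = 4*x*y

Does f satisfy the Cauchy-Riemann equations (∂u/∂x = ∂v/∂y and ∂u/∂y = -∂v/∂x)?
∂u/∂x = 4*x
∂v/∂y = 4*x
∂u/∂y = -4*y
∂v/∂x = 4*y
∂u/∂x = ∂v/∂y and ∂u/∂y = -∂v/∂x hold identically; f is analytic.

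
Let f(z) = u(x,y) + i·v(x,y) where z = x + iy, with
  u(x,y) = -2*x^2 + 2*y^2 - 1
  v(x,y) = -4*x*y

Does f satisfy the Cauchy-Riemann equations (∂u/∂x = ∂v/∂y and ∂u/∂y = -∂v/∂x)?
∂u/∂x = -4*x
∂v/∂y = -4*x
∂u/∂y = 4*y
∂v/∂x = -4*y
∂u/∂x = ∂v/∂y and ∂u/∂y = -∂v/∂x hold identically; f is analytic.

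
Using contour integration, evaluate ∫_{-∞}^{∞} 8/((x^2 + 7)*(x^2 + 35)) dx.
Let f(z) = 8/((z^2 + 7)*(z^2 + 35)). The denominator has no real zeros and deg Q - deg P = 4 ≥ 2, so the integral of f over the upper semicircle |z| = R tends to 0 as R → ∞. Closing the contour in the upper half-plane,
  ∫_{-∞}^{∞} f(x) dx = 2πi · Σ Res(f, z_k)  over the poles with Im z_k > 0.

Zeros of the denominator: z^2 + 35 = 0 gives z = ±sqrt(35)*I; z^2 + 7 = 0 gives z = ±sqrt(7)*I.
Upper half-plane: z = sqrt(35)*I, z = sqrt(7)*I (simple).

Each pole is a simple zero of Q(z) = z^4 + 42*z^2 + 245, so Res(f, z₀) = P(z₀)/Q'(z₀) with P(z) = 8, Q'(z) = 4*z^3 + 84*z:
  Res(f, sqrt(35)*I) = (8)/(-56*sqrt(35)*I) = sqrt(35)*I/245
  Res(f, sqrt(7)*I) = (8)/(56*sqrt(7)*I) = -sqrt(7)*I/49

Sum of residues: I*(-5*sqrt(7) + sqrt(35))/245
∫_{-∞}^{∞} f(x) dx = 2πi · (I*(-5*sqrt(7) + sqrt(35))/245) = 2*pi*(-sqrt(35) + 5*sqrt(7))/245

Final answer: 2*pi*(-sqrt(35) + 5*sqrt(7))/245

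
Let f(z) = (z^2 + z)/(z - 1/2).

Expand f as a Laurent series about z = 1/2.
Put w = z - (1/2), i.e. z = w + 1/2. The denominator is w, so it suffices to rewrite the numerator in powers of w.

P(z) = z^2 + z
P(w + 1/2) = 3/4 + 2*w + w^2

Dividing each term by w:
  f = 3/(4*w) + 2 + w

Substituting back w = z - 1/2:
  f(z) = 3/(4*(z - 1/2)) + 2 + (z - 1/2)

The series is finite because the numerator is a polynomial; the negative powers form the principal part, and the coefficient of 1/(z - 1/2) gives Res(f, 1/2) = 3/4.

Final answer: 3/(4*(z - 1/2)) + 2 + (z - 1/2)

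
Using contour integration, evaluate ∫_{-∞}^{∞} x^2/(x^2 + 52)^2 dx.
Let f(z) = z^2/(z^2 + 52)^2. The denominator has no real zeros and deg Q - deg P = 2 ≥ 2, so the integral of f over the upper semicircle |z| = R tends to 0 as R → ∞. Closing the contour in the upper half-plane,
  ∫_{-∞}^{∞} f(x) dx = 2πi · Σ Res(f, z_k)  over the poles with Im z_k > 0.

Zeros of the denominator: z^2 + 52 = 0 gives z = ±2*sqrt(13)*I.
Upper half-plane: z = 2*sqrt(13)*I (a pole of order 2).

Write f(z) = g(z)/(z - 2*sqrt(13)*I)^2 with g(z) = z^2/(z + 2*sqrt(13)*I)^2. For a double pole, Res(f, z₀) = g'(z₀):
  g'(z) = 4*sqrt(13)*I*z/(z + 2*sqrt(13)*I)^3
  Res(f, 2*sqrt(13)*I) = g'(2*sqrt(13)*I) = -sqrt(13)*I/104

∫_{-∞}^{∞} f(x) dx = 2πi · (-sqrt(13)*I/104) = sqrt(13)*pi/52

Final answer: sqrt(13)*pi/52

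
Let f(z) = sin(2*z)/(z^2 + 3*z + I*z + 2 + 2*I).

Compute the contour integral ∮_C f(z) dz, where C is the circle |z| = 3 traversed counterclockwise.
By the residue theorem, ∮_C f(z) dz = 2πi · (sum of the residues of f at the poles inside |z| = 3).

The denominator factors as (z + 1 + I)*(z + 2), so the singularities of f are simple poles at z = -1 - I, z = -2.
  |-1 - I|² = 2 < 9 = 3², so this pole is inside the contour.
  |-2|² = 4 < 9 = 3², so this pole is inside the contour.

With P(z) = sin(2*z) and Q(z) = z^2 + 3*z + I*z + 2 + 2*I, each pole is simple, so Res(f, z₀) = P(z₀)/Q'(z₀) with Q'(z) = 2*z + 3 + I.
  Res(f, -1 - I) = P(-1 - I)/Q'(-1 - I) = (-sin(2 + 2*I))/(1 - I) = (-1/2 - I/2)*sin(2 + 2*I)
  Res(f, -2) = P(-2)/Q'(-2) = (-sin(4))/(-1 + I) = (1/2 + I/2)*sin(4)

Sum of residues inside C: (-1/2 - I/2)*sin(2 + 2*I) + (1/2 + I/2)*sin(4)
∮_C f(z) dz = 2πi · ((-1/2 - I/2)*sin(2 + 2*I) + (1/2 + I/2)*sin(4)) = pi*(1 - I)*sin(2 + 2*I) + pi*(-1 + I)*sin(4)

Final answer: pi*(1 - I)*sin(2 + 2*I) + pi*(-1 + I)*sin(4)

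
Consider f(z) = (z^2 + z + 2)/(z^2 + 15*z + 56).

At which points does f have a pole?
The singularities of f are the zeros of the denominator. Factoring,
  z^2 + 15*z + 56 = (z + 7)*(z + 8)
so the candidates are z = -7, z = -8.

Check the numerator P(z) = z^2 + z + 2 at each one:
  P(-7) = 44 ≠ 0, so z = -7 is a (simple) pole.
  P(-8) = 58 ≠ 0, so z = -8 is a (simple) pole.

Poles of f: {-8, -7}

Final answer: {-8, -7}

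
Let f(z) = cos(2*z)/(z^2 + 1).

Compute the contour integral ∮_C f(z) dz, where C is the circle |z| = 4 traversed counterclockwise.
By the residue theorem, ∮_C f(z) dz = 2πi · (sum of the residues of f at the poles inside |z| = 4).

The denominator factors as (z + I)*(z - I), so the singularities of f are simple poles at z = -I, z = I.
  |-I|² = 1 < 16 = 4², so this pole is inside the contour.
  |I|² = 1 < 16 = 4², so this pole is inside the contour.

With P(z) = cos(2*z) and Q(z) = z^2 + 1, each pole is simple, so Res(f, z₀) = P(z₀)/Q'(z₀) with Q'(z) = 2*z.
  Res(f, -I) = P(-I)/Q'(-I) = (cosh(2))/(-2*I) = I*cosh(2)/2
  Res(f, I) = P(I)/Q'(I) = (cosh(2))/(2*I) = -I*cosh(2)/2

Sum of residues inside C: 0
∮_C f(z) dz = 2πi · (0) = 0

Final answer: 0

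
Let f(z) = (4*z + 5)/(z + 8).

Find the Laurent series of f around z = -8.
Put w = z - (-8), i.e. z = w - 8. The denominator is w, so it suffices to rewrite the numerator in powers of w.

P(z) = 4*z + 5
P(w - 8) = -27 + 4*w

Dividing each term by w:
  f = -27/w + 4

Substituting back w = z + 8:
  f(z) = -27/(z + 8) + 4

The series is finite because the numerator is a polynomial; the negative powers form the principal part, and the coefficient of 1/(z + 8) gives Res(f, -8) = -27.

Final answer: -27/(z + 8) + 4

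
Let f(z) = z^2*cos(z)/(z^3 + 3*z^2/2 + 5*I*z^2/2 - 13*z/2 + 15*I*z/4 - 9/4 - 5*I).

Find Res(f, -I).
Write f(z) = P(z)/Q(z) with P(z) = z^2*cos(z) and Q(z) = z^3 + 3*z^2/2 + 5*I*z^2/2 - 13*z/2 + 15*I*z/4 - 9/4 - 5*I.
The denominator factors as Q(z) = (z - 3/2 + I)*(z + I)*(z + 3 + I/2), so z = -I is a simple zero of Q and P is analytic there; z = -I is therefore a simple pole and
  Res(f, z₀) = P(z₀)/Q'(z₀).

Q'(z) = 3*z^2 + 3*z + 5*I*z - 13/2 + 15*I/4, so Q'(-I) = -9/2 + 3*I/4.
P(-I) = -cosh(1).

Res(f, -I) = (-cosh(1))/(-9/2 + 3*I/4) = (8/37 + 4*I/111)*cosh(1)

Final answer: (8/37 + 4*I/111)*cosh(1)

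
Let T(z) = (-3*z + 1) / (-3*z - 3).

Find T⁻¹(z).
Set w = T(z) = (-3*z + 1) / (-3*z - 3) and solve for z:
  w*(-3*z - 3) = -3*z + 1
  -3*w + z*(3 - 3*w) - 1 = 0
  z*(3 - 3*w) = 3*w + 1
  z = (-3*w - 1)/(3*w - 3)
Renaming the variable, T⁻¹(z) = (-3*z - 1)/(3*z - 3).
(Check: ad - bc = 12 ≠ 0, so T is invertible.)

Final answer: (-3*z - 1)/(3*z - 3)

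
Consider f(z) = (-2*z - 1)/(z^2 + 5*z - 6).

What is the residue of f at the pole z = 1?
Write f(z) = P(z)/Q(z) with P(z) = -2*z - 1 and Q(z) = z^2 + 5*z - 6.
The denominator factors as Q(z) = (z - 1)*(z + 6), so z = 1 is a simple zero of Q and P is analytic there; z = 1 is therefore a simple pole and
  Res(f, z₀) = P(z₀)/Q'(z₀).

Q'(z) = 2*z + 5, so Q'(1) = 7.
P(1) = -3.

Res(f, 1) = (-3)/(7) = -3/7

Final answer: -3/7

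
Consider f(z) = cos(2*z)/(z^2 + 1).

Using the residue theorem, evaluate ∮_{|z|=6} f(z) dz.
By the residue theorem, ∮_C f(z) dz = 2πi · (sum of the residues of f at the poles inside |z| = 6).

The denominator factors as (z - I)*(z + I), so the singularities of f are simple poles at z = I, z = -I.
  |I|² = 1 < 36 = 6², so this pole is inside the contour.
  |-I|² = 1 < 36 = 6², so this pole is inside the contour.

With P(z) = cos(2*z) and Q(z) = z^2 + 1, each pole is simple, so Res(f, z₀) = P(z₀)/Q'(z₀) with Q'(z) = 2*z.
  Res(f, I) = P(I)/Q'(I) = (cosh(2))/(2*I) = -I*cosh(2)/2
  Res(f, -I) = P(-I)/Q'(-I) = (cosh(2))/(-2*I) = I*cosh(2)/2

Sum of residues inside C: 0
∮_C f(z) dz = 2πi · (0) = 0

Final answer: 0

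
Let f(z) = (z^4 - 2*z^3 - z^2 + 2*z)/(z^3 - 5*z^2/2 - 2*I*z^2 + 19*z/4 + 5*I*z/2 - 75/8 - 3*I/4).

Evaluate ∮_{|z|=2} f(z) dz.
By the residue theorem, ∮_C f(z) dz = 2πi · (sum of the residues of f at the poles inside |z| = 2).

The denominator factors as (z - 2 - I/2)*(z - 1/2 - 3*I)*(z + 3*I/2), so the singularities of f are simple poles at z = 2 + I/2, z = 1/2 + 3*I, z = -3*I/2.
  |2 + I/2|² = 17/4 > 4 = 2², so this pole is outside the contour.
  |1/2 + 3*I|² = 37/4 > 4 = 2², so this pole is outside the contour.
  |-3*I/2|² = 9/4 < 4 = 2², so this pole is inside the contour.

With P(z) = z^4 - 2*z^3 - z^2 + 2*z and Q(z) = z^3 - 5*z^2/2 - 2*I*z^2 + 19*z/4 + 5*I*z/2 - 75/8 - 3*I/4, each pole is simple, so Res(f, z₀) = P(z₀)/Q'(z₀) with Q'(z) = 3*z^2 - 5*z - 4*I*z + 19/4 + 5*I/2.
  Res(f, -3*I/2) = P(-3*I/2)/Q'(-3*I/2) = (117/16 - 39*I/4)/(-8 + 10*I) = -39/41 + 39*I/1312

∮_C f(z) dz = 2πi · (-39/41 + 39*I/1312) = pi*(-39/656 - 78*I/41)

Final answer: pi*(-39/656 - 78*I/41)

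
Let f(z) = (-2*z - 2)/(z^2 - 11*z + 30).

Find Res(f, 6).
-14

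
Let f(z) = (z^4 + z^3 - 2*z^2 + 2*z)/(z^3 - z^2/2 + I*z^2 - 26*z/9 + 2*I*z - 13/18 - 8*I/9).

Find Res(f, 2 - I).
Write f(z) = P(z)/Q(z) with P(z) = z^4 + z^3 - 2*z^2 + 2*z and Q(z) = z^3 - z^2/2 + I*z^2 - 26*z/9 + 2*I*z - 13/18 - 8*I/9.
The denominator factors as Q(z) = (z + I/3)*(z - 2 + I)*(z + 3/2 - I/3), so z = 2 - I is a simple zero of Q and P is analytic there; z = 2 - I is therefore a simple pole and
  Res(f, z₀) = P(z₀)/Q'(z₀).

Q'(z) = 3*z^2 - z + 2*I*z - 26/9 + 2*I, so Q'(2 - I) = 55/9 - 5*I.
P(2 - I) = -7 - 29*I.

Res(f, 2 - I) = (-7 - 29*I)/(55/9 - 5*I) = 828/505 - 1719*I/505

Final answer: 828/505 - 1719*I/505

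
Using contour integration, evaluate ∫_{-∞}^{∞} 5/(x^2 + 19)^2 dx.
Let f(z) = 5/(z^2 + 19)^2. The denominator has no real zeros and deg Q - deg P = 4 ≥ 2, so the integral of f over the upper semicircle |z| = R tends to 0 as R → ∞. Closing the contour in the upper half-plane,
  ∫_{-∞}^{∞} f(x) dx = 2πi · Σ Res(f, z_k)  over the poles with Im z_k > 0.

Zeros of the denominator: z^2 + 19 = 0 gives z = ±sqrt(19)*I.
Upper half-plane: z = sqrt(19)*I (a pole of order 2).

Write f(z) = g(z)/(z - sqrt(19)*I)^2 with g(z) = 5/(z + sqrt(19)*I)^2. For a double pole, Res(f, z₀) = g'(z₀):
  g'(z) = -10/(z + sqrt(19)*I)^3
  Res(f, sqrt(19)*I) = g'(sqrt(19)*I) = -5*sqrt(19)*I/1444

∫_{-∞}^{∞} f(x) dx = 2πi · (-5*sqrt(19)*I/1444) = 5*sqrt(19)*pi/722

Final answer: 5*sqrt(19)*pi/722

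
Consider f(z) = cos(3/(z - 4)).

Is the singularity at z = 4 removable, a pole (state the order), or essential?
Let u = z - 4. Then
  cos(3/u) = Σ_{k≥0} (-1)^k (3)^(2k)/((2k)!·u^(2k)) = 1 - 9/(2*u^2) + 27/(8*u^4) + ...
which has infinitely many negative powers of u, so cos(3/(z - 4)) has an essential singularity at z = 4.
So the singularity is essential.

Final answer: essential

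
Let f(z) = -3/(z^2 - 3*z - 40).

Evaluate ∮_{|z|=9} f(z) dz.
By the residue theorem, ∮_C f(z) dz = 2πi · (sum of the residues of f at the poles inside |z| = 9).

The denominator factors as (z - 8)*(z + 5), so the singularities of f are simple poles at z = 8, z = -5.
  |8|² = 64 < 81 = 9², so this pole is inside the contour.
  |-5|² = 25 < 81 = 9², so this pole is inside the contour.

With P(z) = -3 and Q(z) = z^2 - 3*z - 40, each pole is simple, so Res(f, z₀) = P(z₀)/Q'(z₀) with Q'(z) = 2*z - 3.
  Res(f, 8) = P(8)/Q'(8) = (-3)/(13) = -3/13
  Res(f, -5) = P(-5)/Q'(-5) = (-3)/(-13) = 3/13

Sum of residues inside C: 0
∮_C f(z) dz = 2πi · (0) = 0

Final answer: 0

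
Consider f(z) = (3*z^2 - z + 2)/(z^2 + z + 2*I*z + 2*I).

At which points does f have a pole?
{-1, -2*I}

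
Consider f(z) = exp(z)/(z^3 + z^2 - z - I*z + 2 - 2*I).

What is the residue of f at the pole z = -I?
Write f(z) = P(z)/Q(z) with P(z) = exp(z) and Q(z) = z^3 + z^2 - z - I*z + 2 - 2*I.
The denominator factors as Q(z) = (z + 2)*(z - 1 - I)*(z + I), so z = -I is a simple zero of Q and P is analytic there; z = -I is therefore a simple pole and
  Res(f, z₀) = P(z₀)/Q'(z₀).

Q'(z) = 3*z^2 + 2*z - 1 - I, so Q'(-I) = -4 - 3*I.
P(-I) = exp(-I).

Res(f, -I) = (exp(-I))/(-4 - 3*I) = (-4/25 + 3*I/25)*exp(-I)

Final answer: (-4/25 + 3*I/25)*exp(-I)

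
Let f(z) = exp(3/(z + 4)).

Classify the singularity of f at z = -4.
Let u = z + 4. Then
  e^(3/u) = Σ_{k≥0} (3)^k/(k!·u^k) = 1 + 3/u + 9/(2*u^2) + 9/(2*u^3) + ...
which has infinitely many negative powers of u, so exp(3/(z + 4)) has an essential singularity at z = -4.
So the singularity is essential.

Final answer: essential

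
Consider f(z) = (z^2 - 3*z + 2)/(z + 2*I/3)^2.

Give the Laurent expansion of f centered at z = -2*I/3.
Put w = z - (-2*I/3), i.e. z = w - 2*I/3. The denominator is w^2, so it suffices to rewrite the numerator in powers of w.

P(z) = z^2 - 3*z + 2
P(w - 2*I/3) = 14/9 + 2*I + (-3 - 4*I/3)*w + w^2

Dividing each term by w^2:
  f = (14/9 + 2*I)/w^2 + (-3 - 4*I/3)/w + 1

Substituting back w = z + 2*I/3:
  f(z) = (14/9 + 2*I)/(z + 2*I/3)^2 + (-3 - 4*I/3)/(z + 2*I/3) + 1

The series is finite because the numerator is a polynomial; the negative powers form the principal part, and the coefficient of 1/(z + 2*I/3) gives Res(f, -2*I/3) = -3 - 4*I/3.

Final answer: (14/9 + 2*I)/(z + 2*I/3)^2 + (-3 - 4*I/3)/(z + 2*I/3) + 1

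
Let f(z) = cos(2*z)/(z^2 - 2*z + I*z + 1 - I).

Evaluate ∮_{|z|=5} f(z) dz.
By the residue theorem, ∮_C f(z) dz = 2πi · (sum of the residues of f at the poles inside |z| = 5).

The denominator factors as (z - 1)*(z - 1 + I), so the singularities of f are simple poles at z = 1, z = 1 - I.
  |1|² = 1 < 25 = 5², so this pole is inside the contour.
  |1 - I|² = 2 < 25 = 5², so this pole is inside the contour.

With P(z) = cos(2*z) and Q(z) = z^2 - 2*z + I*z + 1 - I, each pole is simple, so Res(f, z₀) = P(z₀)/Q'(z₀) with Q'(z) = 2*z - 2 + I.
  Res(f, 1) = P(1)/Q'(1) = (cos(2))/(I) = -I*cos(2)
  Res(f, 1 - I) = P(1 - I)/Q'(1 - I) = (cos(2 - 2*I))/(-I) = I*cos(2 - 2*I)

Sum of residues inside C: I*cos(2 - 2*I) - I*cos(2)
∮_C f(z) dz = 2πi · (I*cos(2 - 2*I) - I*cos(2)) = 2*pi*cos(2) - 2*pi*cos(2 - 2*I)

Final answer: 2*pi*cos(2) - 2*pi*cos(2 - 2*I)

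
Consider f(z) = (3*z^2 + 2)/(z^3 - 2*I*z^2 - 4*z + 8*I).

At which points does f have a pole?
The singularities of f are the zeros of the denominator. Factoring,
  z^3 - 2*I*z^2 - 4*z + 8*I = (z + 2)*(z - 2)*(z - 2*I)
so the candidates are z = -2, z = 2, z = 2*I.

Check the numerator P(z) = 3*z^2 + 2 at each one:
  P(-2) = 14 ≠ 0, so z = -2 is a (simple) pole.
  P(2) = 14 ≠ 0, so z = 2 is a (simple) pole.
  P(2*I) = -10 ≠ 0, so z = 2*I is a (simple) pole.

Poles of f: {-2, 2*I, 2}

Final answer: {-2, 2*I, 2}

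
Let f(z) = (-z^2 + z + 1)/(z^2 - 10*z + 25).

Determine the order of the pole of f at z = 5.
Factor the denominator:
  z^2 - 10*z + 25 = (z - 5)^2

The numerator P(z) = -z^2 + z + 1 has P(5) = -19 ≠ 0, so no factor of (z - 5) cancels.
Near z = 5 we can therefore write f(z) = g(z)/(z - 5)^2 with g analytic at 5 and g(5) ≠ 0 (g is just the numerator).

Hence z = 5 is a pole of order 2.

Final answer: 2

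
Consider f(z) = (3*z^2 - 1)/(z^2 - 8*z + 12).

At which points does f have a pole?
The singularities of f are the zeros of the denominator. Factoring,
  z^2 - 8*z + 12 = (z - 6)*(z - 2)
so the candidates are z = 6, z = 2.

Check the numerator P(z) = 3*z^2 - 1 at each one:
  P(6) = 107 ≠ 0, so z = 6 is a (simple) pole.
  P(2) = 11 ≠ 0, so z = 2 is a (simple) pole.

Poles of f: {2, 6}

Final answer: {2, 6}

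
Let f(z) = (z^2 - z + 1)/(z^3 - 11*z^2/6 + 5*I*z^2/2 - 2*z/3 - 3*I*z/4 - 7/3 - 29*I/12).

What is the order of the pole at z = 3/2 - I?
1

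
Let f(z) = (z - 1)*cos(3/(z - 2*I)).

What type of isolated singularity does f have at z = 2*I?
Let u = z - 2*I. Then
  cos(3/u) = Σ_{k≥0} (-1)^k (3)^(2k)/((2k)!·u^(2k)) = 1 - 9/(2*u^2) + 27/(8*u^4) + ...
which has infinitely many negative powers of u, so cos(3/(z - 2*I)) has an essential singularity at z = 2*I.
The extra factor z - 1 is a nonzero polynomial; if the product had at most a pole at z = 2*I, dividing by that polynomial would leave cos(3/(z - 2*I)) with at most a pole too — contradiction. (Equivalently, the product's Laurent series still has infinitely many negative powers.)
So the singularity is essential.

Final answer: essential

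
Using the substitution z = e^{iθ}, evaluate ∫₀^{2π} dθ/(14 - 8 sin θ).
Call the integral J. The integrand is 2π-periodic and we integrate over a full period, so shifting θ does not change the value (θ → θ + π/2 turns sin θ into cos θ; θ → θ + π flips the sign of the trig term). Hence
  J = ∫₀^{2π} dθ/(14 + 8 cos θ).
Put z = e^{iθ}: then cos θ = (z + 1/z)/2, dθ = dz/(iz), and z runs once counterclockwise around |z| = 1:
  J = ∮_{|z|=1} 1/(14 + 8*(z + 1/z)/2) · dz/(iz) = (2/i) ∮_{|z|=1} dz/(8*z^2 + 28*z + 8).
The roots of 8*z^2 + 28*z + 8 are z = (-14 ± sqrt(14^2 - 8^2))/8, with sqrt(132) = 2*sqrt(33); their product is 1, so only z₊ = -7/4 + sqrt(33)/4 lies inside the unit circle (z₋ = -7/4 - sqrt(33)/4 lies outside).
z₊ is a simple zero of q(z) = 8*z^2 + 28*z + 8, so Res(1/q, z₊) = 1/q'(z₊) with q'(z) = 16*z + 28; and q'(z₊) = 8*(z₊ - z₋) = 4*sqrt(33).
Therefore J = (2/i) · 2πi · 1/(4*sqrt(33)) = 2*pi/(2*sqrt(33)) = sqrt(33)*pi/33

Final answer: sqrt(33)*pi/33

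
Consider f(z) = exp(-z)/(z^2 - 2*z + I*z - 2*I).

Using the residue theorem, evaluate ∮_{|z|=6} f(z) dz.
By the residue theorem, ∮_C f(z) dz = 2πi · (sum of the residues of f at the poles inside |z| = 6).

The denominator factors as (z - 2)*(z + I), so the singularities of f are simple poles at z = 2, z = -I.
  |2|² = 4 < 36 = 6², so this pole is inside the contour.
  |-I|² = 1 < 36 = 6², so this pole is inside the contour.

With P(z) = exp(-z) and Q(z) = z^2 - 2*z + I*z - 2*I, each pole is simple, so Res(f, z₀) = P(z₀)/Q'(z₀) with Q'(z) = 2*z - 2 + I.
  Res(f, 2) = P(2)/Q'(2) = (exp(-2))/(2 + I) = (2/5 - I/5)*exp(-2)
  Res(f, -I) = P(-I)/Q'(-I) = (exp(I))/(-2 - I) = (-2/5 + I/5)*exp(I)

Sum of residues inside C: (-2/5 + I/5)*exp(I) + (2/5 - I/5)*exp(-2)
∮_C f(z) dz = 2πi · ((-2/5 + I/5)*exp(I) + (2/5 - I/5)*exp(-2)) = pi*(-2/5 - 4*I/5)*exp(I) + pi*(2/5 + 4*I/5)*exp(-2)

Final answer: pi*(-2/5 - 4*I/5)*exp(I) + pi*(2/5 + 4*I/5)*exp(-2)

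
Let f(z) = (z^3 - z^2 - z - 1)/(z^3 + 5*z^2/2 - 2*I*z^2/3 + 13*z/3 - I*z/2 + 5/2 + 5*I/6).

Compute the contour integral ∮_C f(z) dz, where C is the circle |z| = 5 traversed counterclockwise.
By the residue theorem, ∮_C f(z) dz = 2πi · (sum of the residues of f at the poles inside |z| = 5).

The denominator factors as (z + 1 + I/3)*(z + 1/2 + I)*(z + 1 - 2*I), so the singularities of f are simple poles at z = -1 - I/3, z = -1/2 - I, z = -1 + 2*I.
  |-1 - I/3|² = 10/9 < 25 = 5², so this pole is inside the contour.
  |-1/2 - I|² = 5/4 < 25 = 5², so this pole is inside the contour.
  |-1 + 2*I|² = 5 < 25 = 5², so this pole is inside the contour.

With P(z) = z^3 - z^2 - z - 1 and Q(z) = z^3 + 5*z^2/2 - 2*I*z^2/3 + 13*z/3 - I*z/2 + 5/2 + 5*I/6, each pole is simple, so Res(f, z₀) = P(z₀)/Q'(z₀) with Q'(z) = 3*z^2 + 5*z - 4*I*z/3 + 13/3 - I/2.
  Res(f, -1 - I/3) = P(-1 - I/3)/Q'(-1 - I/3) = (-14/9 - 35*I/27)/(14/9 + 7*I/6) = -26/25 - 4*I/75
  Res(f, -1/2 - I) = P(-1/2 - I)/Q'(-1/2 - I) = (13/8 + I/4)/(-7/4 - 11*I/6) = -951/1850 + 366*I/925
  Res(f, -1 + 2*I) = P(-1 + 2*I)/Q'(-1 + 2*I) = (14)/(-7 - 7*I/6) = -72/37 + 12*I/37

Sum of residues inside C: -7/2 + 2*I/3
∮_C f(z) dz = 2πi · (-7/2 + 2*I/3) = pi*(-4/3 - 7*I)

Final answer: pi*(-4/3 - 7*I)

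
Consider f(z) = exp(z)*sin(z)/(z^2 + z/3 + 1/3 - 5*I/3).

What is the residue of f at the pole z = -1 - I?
Write f(z) = P(z)/Q(z) with P(z) = exp(z)*sin(z) and Q(z) = z^2 + z/3 + 1/3 - 5*I/3.
The denominator factors as Q(z) = (z + 1 + I)*(z - 2/3 - I), so z = -1 - I is a simple zero of Q and P is analytic there; z = -1 - I is therefore a simple pole and
  Res(f, z₀) = P(z₀)/Q'(z₀).

Q'(z) = 2*z + 1/3, so Q'(-1 - I) = -5/3 - 2*I.
P(-1 - I) = -exp(-1 - I)*sin(1 + I).

Res(f, -1 - I) = (-exp(-1 - I)*sin(1 + I))/(-5/3 - 2*I) = (15/61 - 18*I/61)*exp(-1 - I)*sin(1 + I)

Final answer: (15/61 - 18*I/61)*exp(-1 - I)*sin(1 + I)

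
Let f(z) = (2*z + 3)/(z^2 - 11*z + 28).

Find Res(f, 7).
17/3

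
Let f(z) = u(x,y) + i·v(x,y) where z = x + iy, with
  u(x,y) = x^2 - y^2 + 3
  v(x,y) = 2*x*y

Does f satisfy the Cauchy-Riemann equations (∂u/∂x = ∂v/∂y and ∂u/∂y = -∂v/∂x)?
∂u/∂x = 2*x
∂v/∂y = 2*x
∂u/∂y = -2*y
∂v/∂x = 2*y
∂u/∂x = ∂v/∂y and ∂u/∂y = -∂v/∂x hold identically; f is analytic.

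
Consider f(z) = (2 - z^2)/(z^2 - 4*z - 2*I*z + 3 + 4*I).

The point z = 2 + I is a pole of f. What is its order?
Factor the denominator:
  z^2 - 4*z - 2*I*z + 3 + 4*I = (z - 2 - I)^2

The numerator P(z) = 2 - z^2 has P(2 + I) = -1 - 4*I ≠ 0, so no factor of (z - 2 - I) cancels.
Near z = 2 + I we can therefore write f(z) = g(z)/(z - 2 - I)^2 with g analytic at 2 + I and g(2 + I) ≠ 0 (g is just the numerator).

Hence z = 2 + I is a pole of order 2.

Final answer: 2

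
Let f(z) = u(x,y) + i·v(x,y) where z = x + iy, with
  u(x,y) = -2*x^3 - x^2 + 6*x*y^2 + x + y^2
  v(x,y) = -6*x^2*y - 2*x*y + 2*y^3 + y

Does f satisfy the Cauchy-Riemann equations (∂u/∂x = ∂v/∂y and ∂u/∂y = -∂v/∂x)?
∂u/∂x = -6*x^2 - 2*x + 6*y^2 + 1
∂v/∂y = -6*x^2 - 2*x + 6*y^2 + 1
∂u/∂y = 12*x*y + 2*y
∂v/∂x = -12*x*y - 2*y
∂u/∂x = ∂v/∂y and ∂u/∂y = -∂v/∂x hold identically; f is analytic.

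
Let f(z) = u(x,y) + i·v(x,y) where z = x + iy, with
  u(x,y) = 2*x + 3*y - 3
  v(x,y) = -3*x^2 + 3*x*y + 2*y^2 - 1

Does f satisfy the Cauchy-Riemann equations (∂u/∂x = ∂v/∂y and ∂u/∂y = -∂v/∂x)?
∂u/∂x = 2
∂v/∂y = 3*x + 4*y
∂u/∂y = 3
∂v/∂x = -6*x + 3*y
∂u/∂x ≠ ∂v/∂y and ∂u/∂y ≠ -∂v/∂x; the Cauchy-Riemann equations are not satisfied, so f is not analytic.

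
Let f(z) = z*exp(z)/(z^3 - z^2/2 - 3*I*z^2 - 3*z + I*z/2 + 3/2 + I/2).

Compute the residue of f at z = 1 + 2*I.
Write f(z) = P(z)/Q(z) with P(z) = z*exp(z) and Q(z) = z^3 - z^2/2 - 3*I*z^2 - 3*z + I*z/2 + 3/2 + I/2.
The denominator factors as Q(z) = (z - 1/2)*(z + 1 - I)*(z - 1 - 2*I), so z = 1 + 2*I is a simple zero of Q and P is analytic there; z = 1 + 2*I is therefore a simple pole and
  Res(f, z₀) = P(z₀)/Q'(z₀).

Q'(z) = 3*z^2 - z - 6*I*z - 3 + I/2, so Q'(1 + 2*I) = -1 + 9*I/2.
P(1 + 2*I) = (1 + 2*I)*exp(1 + 2*I).

Res(f, 1 + 2*I) = ((1 + 2*I)*exp(1 + 2*I))/(-1 + 9*I/2) = (32/85 - 26*I/85)*exp(1 + 2*I)

Final answer: (32/85 - 26*I/85)*exp(1 + 2*I)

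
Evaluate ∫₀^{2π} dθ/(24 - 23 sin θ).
Call the integral J. The integrand is 2π-periodic and we integrate over a full period, so shifting θ does not change the value (θ → θ + π/2 turns sin θ into cos θ; θ → θ + π flips the sign of the trig term). Hence
  J = ∫₀^{2π} dθ/(24 + 23 cos θ).
Put z = e^{iθ}: then cos θ = (z + 1/z)/2, dθ = dz/(iz), and z runs once counterclockwise around |z| = 1:
  J = ∮_{|z|=1} 1/(24 + 23*(z + 1/z)/2) · dz/(iz) = (2/i) ∮_{|z|=1} dz/(23*z^2 + 48*z + 23).
The roots of 23*z^2 + 48*z + 23 are z = (-24 ± sqrt(24^2 - 23^2))/23, with sqrt(47) = sqrt(47); their product is 1, so only z₊ = -24/23 + sqrt(47)/23 lies inside the unit circle (z₋ = -24/23 - sqrt(47)/23 lies outside).
z₊ is a simple zero of q(z) = 23*z^2 + 48*z + 23, so Res(1/q, z₊) = 1/q'(z₊) with q'(z) = 46*z + 48; and q'(z₊) = 23*(z₊ - z₋) = 2*sqrt(47).
Therefore J = (2/i) · 2πi · 1/(2*sqrt(47)) = 2*pi/(sqrt(47)) = 2*sqrt(47)*pi/47

Final answer: 2*sqrt(47)*pi/47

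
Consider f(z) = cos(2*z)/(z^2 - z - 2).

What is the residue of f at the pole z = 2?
Write f(z) = P(z)/Q(z) with P(z) = cos(2*z) and Q(z) = z^2 - z - 2.
The denominator factors as Q(z) = (z - 2)*(z + 1), so z = 2 is a simple zero of Q and P is analytic there; z = 2 is therefore a simple pole and
  Res(f, z₀) = P(z₀)/Q'(z₀).

Q'(z) = 2*z - 1, so Q'(2) = 3.
P(2) = cos(4).

Res(f, 2) = (cos(4))/(3) = cos(4)/3

Final answer: cos(4)/3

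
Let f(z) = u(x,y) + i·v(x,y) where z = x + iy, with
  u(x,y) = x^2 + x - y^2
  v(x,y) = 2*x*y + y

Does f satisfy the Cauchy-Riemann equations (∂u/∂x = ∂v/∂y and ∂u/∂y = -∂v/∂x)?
∂u/∂x = 2*x + 1
∂v/∂y = 2*x + 1
∂u/∂y = -2*y
∂v/∂x = 2*y
∂u/∂x = ∂v/∂y and ∂u/∂y = -∂v/∂x hold identically; f is analytic.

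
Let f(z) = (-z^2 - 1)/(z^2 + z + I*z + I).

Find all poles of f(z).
The singularities of f are the zeros of the denominator. Factoring,
  z^2 + z + I*z + I = (z + 1)*(z + I)
so the candidates are z = -1, z = -I.

Check the numerator P(z) = -z^2 - 1 at each one:
  P(-1) = -2 ≠ 0, so z = -1 is a (simple) pole.
  P(-I) = 0, so the factor (z + I) cancels and z = -I is only a removable singularity, not a pole.

Poles of f: {-1}

Final answer: {-1}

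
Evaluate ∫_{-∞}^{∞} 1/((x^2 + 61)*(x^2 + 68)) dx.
pi*(-61*sqrt(17) + 34*sqrt(61))/14518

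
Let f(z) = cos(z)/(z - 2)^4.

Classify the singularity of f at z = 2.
pole of order 4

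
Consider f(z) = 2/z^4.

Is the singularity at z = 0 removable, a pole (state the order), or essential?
Write f(z) = g(z)/z^4 with g(z) = 2.
g is entire and g(0) = 2 ≠ 0, so no factor of (z) cancels: the Laurent expansion of f about z = 0 starts at the power -4, i.e. lim_{z→z₀} (z - z₀)^4 f(z) = 2 is finite and nonzero.
So z = 0 is a pole of order 4.

Final answer: pole of order 4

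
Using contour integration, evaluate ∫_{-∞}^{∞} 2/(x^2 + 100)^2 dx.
Let f(z) = 2/(z^2 + 100)^2. The denominator has no real zeros and deg Q - deg P = 4 ≥ 2, so the integral of f over the upper semicircle |z| = R tends to 0 as R → ∞. Closing the contour in the upper half-plane,
  ∫_{-∞}^{∞} f(x) dx = 2πi · Σ Res(f, z_k)  over the poles with Im z_k > 0.

Zeros of the denominator: z^2 + 100 = 0 gives z = ±10*I.
Upper half-plane: z = 10*I (a pole of order 2).

Write f(z) = g(z)/(z - 10*I)^2 with g(z) = 2/(z + 10*I)^2. For a double pole, Res(f, z₀) = g'(z₀):
  g'(z) = -4/(z + 10*I)^3
  Res(f, 10*I) = g'(10*I) = -I/2000

∫_{-∞}^{∞} f(x) dx = 2πi · (-I/2000) = pi/1000

Final answer: pi/1000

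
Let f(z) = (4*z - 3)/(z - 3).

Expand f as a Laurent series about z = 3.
Put w = z - (3), i.e. z = w + 3. The denominator is w, so it suffices to rewrite the numerator in powers of w.

P(z) = 4*z - 3
P(w + 3) = 9 + 4*w

Dividing each term by w:
  f = 9/w + 4

Substituting back w = z - 3:
  f(z) = 9/(z - 3) + 4

The series is finite because the numerator is a polynomial; the negative powers form the principal part, and the coefficient of 1/(z - 3) gives Res(f, 3) = 9.

Final answer: 9/(z - 3) + 4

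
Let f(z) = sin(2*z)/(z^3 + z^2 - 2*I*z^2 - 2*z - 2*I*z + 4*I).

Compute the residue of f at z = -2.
Write f(z) = P(z)/Q(z) with P(z) = sin(2*z) and Q(z) = z^3 + z^2 - 2*I*z^2 - 2*z - 2*I*z + 4*I.
The denominator factors as Q(z) = (z + 2)*(z - 2*I)*(z - 1), so z = -2 is a simple zero of Q and P is analytic there; z = -2 is therefore a simple pole and
  Res(f, z₀) = P(z₀)/Q'(z₀).

Q'(z) = 3*z^2 + 2*z - 4*I*z - 2 - 2*I, so Q'(-2) = 6 + 6*I.
P(-2) = -sin(4).

Res(f, -2) = (-sin(4))/(6 + 6*I) = (-1/12 + I/12)*sin(4)

Final answer: (-1/12 + I/12)*sin(4)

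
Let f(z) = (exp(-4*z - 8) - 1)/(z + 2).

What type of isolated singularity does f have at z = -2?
Let u = z + 2. The exponent is -4*z - 8 = -4u, so
  f = (e^(-4u) - 1)/u = ((-4u) + (-4u)^2/2 + (-4u)^3/6 + ...)/u = -4 + (8)*u + (-32/3)*u^2 + ...
The Laurent expansion about u = 0 has no negative powers; equivalently lim_{z→-2} f(z) = -4 exists and is finite.
So the singularity is removable.

Final answer: removable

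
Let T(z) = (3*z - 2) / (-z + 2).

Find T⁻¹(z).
Set w = T(z) = (3*z - 2) / (-z + 2) and solve for z:
  w*(-z + 2) = 3*z - 2
  2*w + z*(-w - 3) + 2 = 0
  z*(-w - 3) = -2*w - 2
  z = (2*w + 2)/(w + 3)
Renaming the variable, T⁻¹(z) = (2*z + 2)/(z + 3).
(Check: ad - bc = 4 ≠ 0, so T is invertible.)

Final answer: (2*z + 2)/(z + 3)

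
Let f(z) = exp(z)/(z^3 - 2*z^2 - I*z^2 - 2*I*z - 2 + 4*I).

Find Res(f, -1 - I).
Write f(z) = P(z)/Q(z) with P(z) = exp(z) and Q(z) = z^3 - 2*z^2 - I*z^2 - 2*I*z - 2 + 4*I.
The denominator factors as Q(z) = (z + 1 + I)*(z - 2 - I)*(z - 1 - I), so z = -1 - I is a simple zero of Q and P is analytic there; z = -1 - I is therefore a simple pole and
  Res(f, z₀) = P(z₀)/Q'(z₀).

Q'(z) = 3*z^2 - 4*z - 2*I*z - 2*I, so Q'(-1 - I) = 2 + 10*I.
P(-1 - I) = exp(-1 - I).

Res(f, -1 - I) = (exp(-1 - I))/(2 + 10*I) = (1/52 - 5*I/52)*exp(-1 - I)

Final answer: (1/52 - 5*I/52)*exp(-1 - I)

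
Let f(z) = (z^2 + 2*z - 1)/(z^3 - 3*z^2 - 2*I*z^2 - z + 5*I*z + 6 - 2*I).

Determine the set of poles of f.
The singularities of f are the zeros of the denominator. Factoring,
  z^3 - 3*z^2 - 2*I*z^2 - z + 5*I*z + 6 - 2*I = (z - 2 - I)*(z + 1 - I)*(z - 2)
so the candidates are z = 2 + I, z = -1 + I, z = 2.

Check the numerator P(z) = z^2 + 2*z - 1 at each one:
  P(2 + I) = 6 + 6*I ≠ 0, so z = 2 + I is a (simple) pole.
  P(-1 + I) = -3 ≠ 0, so z = -1 + I is a (simple) pole.
  P(2) = 7 ≠ 0, so z = 2 is a (simple) pole.

Poles of f: {-1 + I, 2, 2 + I}

Final answer: {-1 + I, 2, 2 + I}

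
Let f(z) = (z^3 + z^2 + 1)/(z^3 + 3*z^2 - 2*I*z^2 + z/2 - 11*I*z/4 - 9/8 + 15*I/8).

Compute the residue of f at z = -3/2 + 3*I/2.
Write f(z) = P(z)/Q(z) with P(z) = z^3 + z^2 + 1 and Q(z) = z^3 + 3*z^2 - 2*I*z^2 + z/2 - 11*I*z/4 - 9/8 + 15*I/8.
The denominator factors as Q(z) = (z + 3/2 - 3*I/2)*(z - 1/2)*(z + 2 - I/2), so z = -3/2 + 3*I/2 is a simple zero of Q and P is analytic there; z = -3/2 + 3*I/2 is therefore a simple pole and
  Res(f, z₀) = P(z₀)/Q'(z₀).

Q'(z) = 3*z^2 + 6*z - 4*I*z + 1/2 - 11*I/4, so Q'(-3/2 + 3*I/2) = -5/2 - 5*I/4.
P(-3/2 + 3*I/2) = 31/4 + 9*I/4.

Res(f, -3/2 + 3*I/2) = (31/4 + 9*I/4)/(-5/2 - 5*I/4) = -71/25 + 13*I/25

Final answer: -71/25 + 13*I/25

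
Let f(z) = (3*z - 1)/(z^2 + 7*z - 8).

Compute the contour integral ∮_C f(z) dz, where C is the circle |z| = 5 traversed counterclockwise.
4*I*pi/9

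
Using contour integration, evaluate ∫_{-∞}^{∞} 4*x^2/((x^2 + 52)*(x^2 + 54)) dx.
2*pi*(-2*sqrt(13) + 3*sqrt(6))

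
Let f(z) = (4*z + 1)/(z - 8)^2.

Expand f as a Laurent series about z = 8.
33/(z - 8)^2 + 4/(z - 8)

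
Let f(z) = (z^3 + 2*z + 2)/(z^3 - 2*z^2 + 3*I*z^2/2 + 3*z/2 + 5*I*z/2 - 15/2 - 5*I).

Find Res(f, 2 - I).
Write f(z) = P(z)/Q(z) with P(z) = z^3 + 2*z + 2 and Q(z) = z^3 - 2*z^2 + 3*I*z^2/2 + 3*z/2 + 5*I*z/2 - 15/2 - 5*I.
The denominator factors as Q(z) = (z - 2 + I)*(z + 1 - 3*I/2)*(z - 1 + 2*I), so z = 2 - I is a simple zero of Q and P is analytic there; z = 2 - I is therefore a simple pole and
  Res(f, z₀) = P(z₀)/Q'(z₀).

Q'(z) = 3*z^2 - 4*z + 3*I*z + 3/2 + 5*I/2, so Q'(2 - I) = 11/2 + I/2.
P(2 - I) = 8 - 13*I.

Res(f, 2 - I) = (8 - 13*I)/(11/2 + I/2) = 75/61 - 151*I/61

Final answer: 75/61 - 151*I/61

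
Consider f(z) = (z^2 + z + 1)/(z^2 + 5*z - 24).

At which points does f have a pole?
The singularities of f are the zeros of the denominator. Factoring,
  z^2 + 5*z - 24 = (z - 3)*(z + 8)
so the candidates are z = 3, z = -8.

Check the numerator P(z) = z^2 + z + 1 at each one:
  P(3) = 13 ≠ 0, so z = 3 is a (simple) pole.
  P(-8) = 57 ≠ 0, so z = -8 is a (simple) pole.

Poles of f: {-8, 3}

Final answer: {-8, 3}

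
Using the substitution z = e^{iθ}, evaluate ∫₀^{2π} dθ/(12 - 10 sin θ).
Call the integral J. The integrand is 2π-periodic and we integrate over a full period, so shifting θ does not change the value (θ → θ + π/2 turns sin θ into cos θ; θ → θ + π flips the sign of the trig term). Hence
  J = ∫₀^{2π} dθ/(12 + 10 cos θ).
Put z = e^{iθ}: then cos θ = (z + 1/z)/2, dθ = dz/(iz), and z runs once counterclockwise around |z| = 1:
  J = ∮_{|z|=1} 1/(12 + 10*(z + 1/z)/2) · dz/(iz) = (2/i) ∮_{|z|=1} dz/(10*z^2 + 24*z + 10).
The roots of 10*z^2 + 24*z + 10 are z = (-12 ± sqrt(12^2 - 10^2))/10, with sqrt(44) = 2*sqrt(11); their product is 1, so only z₊ = -6/5 + sqrt(11)/5 lies inside the unit circle (z₋ = -6/5 - sqrt(11)/5 lies outside).
z₊ is a simple zero of q(z) = 10*z^2 + 24*z + 10, so Res(1/q, z₊) = 1/q'(z₊) with q'(z) = 20*z + 24; and q'(z₊) = 10*(z₊ - z₋) = 4*sqrt(11).
Therefore J = (2/i) · 2πi · 1/(4*sqrt(11)) = 2*pi/(2*sqrt(11)) = sqrt(11)*pi/11

Final answer: sqrt(11)*pi/11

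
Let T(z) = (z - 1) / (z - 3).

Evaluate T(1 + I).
Substitute z = 1 + I:
  numerator:   (1 + I) - 1 = I
  denominator: (1 + I) - 3 = -2 + I
T(1 + I) = (I)/(-2 + I); multiplying numerator and denominator by the conjugate -2 - I gives (1 - 2*I)/5 = 1/5 - 2*I/5

Final answer: 1/5 - 2*I/5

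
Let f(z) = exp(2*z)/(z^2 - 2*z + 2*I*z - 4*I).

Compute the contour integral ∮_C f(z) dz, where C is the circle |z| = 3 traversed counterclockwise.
By the residue theorem, ∮_C f(z) dz = 2πi · (sum of the residues of f at the poles inside |z| = 3).

The denominator factors as (z + 2*I)*(z - 2), so the singularities of f are simple poles at z = -2*I, z = 2.
  |-2*I|² = 4 < 9 = 3², so this pole is inside the contour.
  |2|² = 4 < 9 = 3², so this pole is inside the contour.

With P(z) = exp(2*z) and Q(z) = z^2 - 2*z + 2*I*z - 4*I, each pole is simple, so Res(f, z₀) = P(z₀)/Q'(z₀) with Q'(z) = 2*z - 2 + 2*I.
  Res(f, -2*I) = P(-2*I)/Q'(-2*I) = (exp(-4*I))/(-2 - 2*I) = (-1/4 + I/4)*exp(-4*I)
  Res(f, 2) = P(2)/Q'(2) = (exp(4))/(2 + 2*I) = (1/4 - I/4)*exp(4)

Sum of residues inside C: (1/4 - I/4)*exp(4) + (-1/4 + I/4)*exp(-4*I)
∮_C f(z) dz = 2πi · ((1/4 - I/4)*exp(4) + (-1/4 + I/4)*exp(-4*I)) = pi*(-1/2 - I/2)*exp(-4*I) + pi*(1/2 + I/2)*exp(4)

Final answer: pi*(-1/2 - I/2)*exp(-4*I) + pi*(1/2 + I/2)*exp(4)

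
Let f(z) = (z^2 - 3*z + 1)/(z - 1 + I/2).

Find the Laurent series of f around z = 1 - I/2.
Put w = z - (1 - I/2), i.e. z = w + 1 - I/2. The denominator is w, so it suffices to rewrite the numerator in powers of w.

P(z) = z^2 - 3*z + 1
P(w + 1 - I/2) = -5/4 + I/2 + (-1 - I)*w + w^2

Dividing each term by w:
  f = (-5/4 + I/2)/w - 1 - I + w

Substituting back w = z - 1 + I/2:
  f(z) = (-5/4 + I/2)/(z - 1 + I/2) - 1 - I + (z - 1 + I/2)

The series is finite because the numerator is a polynomial; the negative powers form the principal part, and the coefficient of 1/(z - 1 + I/2) gives Res(f, 1 - I/2) = -5/4 + I/2.

Final answer: (-5/4 + I/2)/(z - 1 + I/2) - 1 - I + (z - 1 + I/2)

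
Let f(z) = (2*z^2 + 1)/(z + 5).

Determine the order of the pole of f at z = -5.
Factor the denominator:
  z + 5 = (z + 5)

The numerator P(z) = 2*z^2 + 1 has P(-5) = 51 ≠ 0, so no factor of (z + 5) cancels.
Near z = -5 we can therefore write f(z) = g(z)/(z + 5) with g analytic at -5 and g(-5) ≠ 0 (g is just the numerator).

Hence z = -5 is a pole of order 1.

Final answer: 1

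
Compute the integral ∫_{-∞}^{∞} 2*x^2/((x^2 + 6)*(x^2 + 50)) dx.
Let f(z) = 2*z^2/((z^2 + 6)*(z^2 + 50)). The denominator has no real zeros and deg Q - deg P = 2 ≥ 2, so the integral of f over the upper semicircle |z| = R tends to 0 as R → ∞. Closing the contour in the upper half-plane,
  ∫_{-∞}^{∞} f(x) dx = 2πi · Σ Res(f, z_k)  over the poles with Im z_k > 0.

Zeros of the denominator: z^2 + 50 = 0 gives z = ±5*sqrt(2)*I; z^2 + 6 = 0 gives z = ±sqrt(6)*I.
Upper half-plane: z = 5*sqrt(2)*I, z = sqrt(6)*I (simple).

Each pole is a simple zero of Q(z) = z^4 + 56*z^2 + 300, so Res(f, z₀) = P(z₀)/Q'(z₀) with P(z) = 2*z^2, Q'(z) = 4*z^3 + 112*z:
  Res(f, 5*sqrt(2)*I) = (-100)/(-440*sqrt(2)*I) = -5*sqrt(2)*I/44
  Res(f, sqrt(6)*I) = (-12)/(88*sqrt(6)*I) = sqrt(6)*I/44

Sum of residues: I*(-5*sqrt(2) + sqrt(6))/44
∫_{-∞}^{∞} f(x) dx = 2πi · (I*(-5*sqrt(2) + sqrt(6))/44) = pi*(-sqrt(6) + 5*sqrt(2))/22

Final answer: pi*(-sqrt(6) + 5*sqrt(2))/22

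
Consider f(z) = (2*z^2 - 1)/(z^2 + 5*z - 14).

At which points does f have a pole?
The singularities of f are the zeros of the denominator. Factoring,
  z^2 + 5*z - 14 = (z + 7)*(z - 2)
so the candidates are z = -7, z = 2.

Check the numerator P(z) = 2*z^2 - 1 at each one:
  P(-7) = 97 ≠ 0, so z = -7 is a (simple) pole.
  P(2) = 7 ≠ 0, so z = 2 is a (simple) pole.

Poles of f: {-7, 2}

Final answer: {-7, 2}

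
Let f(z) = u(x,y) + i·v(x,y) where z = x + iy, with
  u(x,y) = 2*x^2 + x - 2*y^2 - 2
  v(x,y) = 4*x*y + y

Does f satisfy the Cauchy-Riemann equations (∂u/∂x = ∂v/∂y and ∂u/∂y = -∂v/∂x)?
∂u/∂x = 4*x + 1
∂v/∂y = 4*x + 1
∂u/∂y = -4*y
∂v/∂x = 4*y
∂u/∂x = ∂v/∂y and ∂u/∂y = -∂v/∂x hold identically; f is analytic.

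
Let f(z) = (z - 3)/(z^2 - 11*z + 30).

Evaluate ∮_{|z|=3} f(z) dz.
By the residue theorem, ∮_C f(z) dz = 2πi · (sum of the residues of f at the poles inside |z| = 3).

The denominator factors as (z - 6)*(z - 5), so the singularities of f are simple poles at z = 6, z = 5.
  |6|² = 36 > 9 = 3², so this pole is outside the contour.
  |5|² = 25 > 9 = 3², so this pole is outside the contour.

No pole lies inside the contour, so f is analytic on and inside C and the integral is 0 (Cauchy's theorem).

Final answer: 0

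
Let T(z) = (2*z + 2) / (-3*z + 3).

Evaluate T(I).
2*I/3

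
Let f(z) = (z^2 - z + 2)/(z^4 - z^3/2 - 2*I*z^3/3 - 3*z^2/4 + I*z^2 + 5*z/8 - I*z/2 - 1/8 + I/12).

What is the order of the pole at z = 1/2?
Factor the denominator:
  z^4 - z^3/2 - 2*I*z^3/3 - 3*z^2/4 + I*z^2 + 5*z/8 - I*z/2 - 1/8 + I/12 = (z - 1/2)^3*(z + 1 - 2*I/3)

The numerator P(z) = z^2 - z + 2 has P(1/2) = 7/4 ≠ 0, so no factor of (z - 1/2) cancels.
Near z = 1/2 we can therefore write f(z) = g(z)/(z - 1/2)^3 with g analytic at 1/2 and g(1/2) ≠ 0 (g is the numerator divided by the remaining denominator factors).

Hence z = 1/2 is a pole of order 3.

Final answer: 3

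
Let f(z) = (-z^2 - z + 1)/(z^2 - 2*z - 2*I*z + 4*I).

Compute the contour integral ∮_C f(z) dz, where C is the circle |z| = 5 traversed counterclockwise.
By the residue theorem, ∮_C f(z) dz = 2πi · (sum of the residues of f at the poles inside |z| = 5).

The denominator factors as (z - 2)*(z - 2*I), so the singularities of f are simple poles at z = 2, z = 2*I.
  |2|² = 4 < 25 = 5², so this pole is inside the contour.
  |2*I|² = 4 < 25 = 5², so this pole is inside the contour.

With P(z) = -z^2 - z + 1 and Q(z) = z^2 - 2*z - 2*I*z + 4*I, each pole is simple, so Res(f, z₀) = P(z₀)/Q'(z₀) with Q'(z) = 2*z - 2 - 2*I.
  Res(f, 2) = P(2)/Q'(2) = (-5)/(2 - 2*I) = -5/4 - 5*I/4
  Res(f, 2*I) = P(2*I)/Q'(2*I) = (5 - 2*I)/(-2 + 2*I) = -7/4 - 3*I/4

Sum of residues inside C: -3 - 2*I
∮_C f(z) dz = 2πi · (-3 - 2*I) = pi*(4 - 6*I)

Final answer: pi*(4 - 6*I)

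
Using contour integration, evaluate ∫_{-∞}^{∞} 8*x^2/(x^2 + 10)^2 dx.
Let f(z) = 8*z^2/(z^2 + 10)^2. The denominator has no real zeros and deg Q - deg P = 2 ≥ 2, so the integral of f over the upper semicircle |z| = R tends to 0 as R → ∞. Closing the contour in the upper half-plane,
  ∫_{-∞}^{∞} f(x) dx = 2πi · Σ Res(f, z_k)  over the poles with Im z_k > 0.

Zeros of the denominator: z^2 + 10 = 0 gives z = ±sqrt(10)*I.
Upper half-plane: z = sqrt(10)*I (a pole of order 2).

Write f(z) = g(z)/(z - sqrt(10)*I)^2 with g(z) = 8*z^2/(z + sqrt(10)*I)^2. For a double pole, Res(f, z₀) = g'(z₀):
  g'(z) = 16*sqrt(10)*I*z/(z + sqrt(10)*I)^3
  Res(f, sqrt(10)*I) = g'(sqrt(10)*I) = -sqrt(10)*I/5

∫_{-∞}^{∞} f(x) dx = 2πi · (-sqrt(10)*I/5) = 2*sqrt(10)*pi/5

Final answer: 2*sqrt(10)*pi/5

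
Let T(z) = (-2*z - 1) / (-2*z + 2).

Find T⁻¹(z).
Set w = T(z) = (-2*z - 1) / (-2*z + 2) and solve for z:
  w*(-2*z + 2) = -2*z - 1
  2*w + z*(2 - 2*w) + 1 = 0
  z*(2 - 2*w) = -2*w - 1
  z = (2*w + 1)/(2*w - 2)
Renaming the variable, T⁻¹(z) = (2*z + 1)/(2*z - 2).
(Check: ad - bc = -6 ≠ 0, so T is invertible.)

Final answer: (2*z + 1)/(2*z - 2)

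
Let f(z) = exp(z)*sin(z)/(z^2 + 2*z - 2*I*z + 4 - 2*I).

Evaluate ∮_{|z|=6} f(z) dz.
By the residue theorem, ∮_C f(z) dz = 2πi · (sum of the residues of f at the poles inside |z| = 6).

The denominator factors as (z + 1 + I)*(z + 1 - 3*I), so the singularities of f are simple poles at z = -1 - I, z = -1 + 3*I.
  |-1 - I|² = 2 < 36 = 6², so this pole is inside the contour.
  |-1 + 3*I|² = 10 < 36 = 6², so this pole is inside the contour.

With P(z) = exp(z)*sin(z) and Q(z) = z^2 + 2*z - 2*I*z + 4 - 2*I, each pole is simple, so Res(f, z₀) = P(z₀)/Q'(z₀) with Q'(z) = 2*z + 2 - 2*I.
  Res(f, -1 - I) = P(-1 - I)/Q'(-1 - I) = (-exp(-1 - I)*sin(1 + I))/(-4*I) = -I*exp(-1 - I)*sin(1 + I)/4
  Res(f, -1 + 3*I) = P(-1 + 3*I)/Q'(-1 + 3*I) = (-exp(-1 + 3*I)*sin(1 - 3*I))/(4*I) = I*exp(-1 + 3*I)*sin(1 - 3*I)/4

Sum of residues inside C: I*exp(-1 + 3*I)*sin(1 - 3*I)/4 - I*exp(-1 - I)*sin(1 + I)/4
∮_C f(z) dz = 2πi · (I*exp(-1 + 3*I)*sin(1 - 3*I)/4 - I*exp(-1 - I)*sin(1 + I)/4) = -pi*exp(-1 + 3*I)*sin(1 - 3*I)/2 + pi*exp(-1 - I)*sin(1 + I)/2

Final answer: -pi*exp(-1 + 3*I)*sin(1 - 3*I)/2 + pi*exp(-1 - I)*sin(1 + I)/2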